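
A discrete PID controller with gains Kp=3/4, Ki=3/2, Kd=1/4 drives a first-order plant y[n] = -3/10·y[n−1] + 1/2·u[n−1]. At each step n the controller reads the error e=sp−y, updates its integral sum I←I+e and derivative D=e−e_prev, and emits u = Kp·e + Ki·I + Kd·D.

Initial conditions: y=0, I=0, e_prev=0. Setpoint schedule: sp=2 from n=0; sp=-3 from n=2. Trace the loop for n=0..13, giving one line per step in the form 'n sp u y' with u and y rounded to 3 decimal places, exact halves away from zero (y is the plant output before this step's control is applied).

0 2 5.000 0.000
1 2 1.250 2.500
2 -3 -4.813 -0.125
3 -3 -2.922 -2.369
4 -3 -8.476 -0.750
5 -3 -3.289 -4.013
6 -3 -11.516 -0.441
7 -3 -1.500 -5.626
8 -3 -15.266 0.938
9 -3 2.598 -7.914
10 -3 -21.213 3.674
11 -3 10.129 -11.708
12 -3 -31.367 8.577
13 -3 23.423 -18.257

(exact arithmetic carried between steps; '≈' marks a value shown rounded to 6 d.p. or computed from one; I and e_prev carry over from the previous line; the table rounds u and y to 3 d.p., halves away from zero)
n=0: y=0, sp=2, e=sp−y=2; I=2, D=e−e_prev=2; u=3/4·2+3/2·2+1/4·2=5; next y=-3/10·0+1/2·5=2.5
n=1: y=2.5, sp=2, e=sp−y=-0.5; I=1.5, D=e−e_prev=-2.5; u=3/4·(-0.5)+3/2·1.5+1/4·(-2.5)=1.25; next y=-3/10·2.5+1/2·1.25=-0.125
n=2: y=-0.125, sp=-3, e=sp−y=-2.875; I=-1.375, D=e−e_prev=-2.375; u=3/4·(-2.875)+3/2·(-1.375)+1/4·(-2.375)=-4.8125; next y=-3/10·(-0.125)+1/2·(-4.8125)=-2.36875
n=3: y=-2.36875, sp=-3, e=sp−y=-0.63125; I=-2.00625, D=e−e_prev=2.24375; u=3/4·(-0.63125)+3/2·(-2.00625)+1/4·2.24375=-2.921875; next y=-3/10·(-2.36875)+1/2·(-2.921875)≈-0.750313
n=4: y≈-0.750313, sp=-3, e=sp−y≈-2.249688; I≈-4.255938, D=e−e_prev≈-1.618438; u=3/4·(-2.249688)+3/2·(-4.255938)+1/4·(-1.618438)≈-8.475781; next y=-3/10·(-0.750313)+1/2·(-8.475781)≈-4.012797
n=5: y≈-4.012797, sp=-3, e=sp−y≈1.012797; I≈-3.243141, D=e−e_prev≈3.262484; u=3/4·1.012797+3/2·(-3.243141)+1/4·3.262484≈-3.289492; next y=-3/10·(-4.012797)+1/2·(-3.289492)≈-0.440907
n=6: y≈-0.440907, sp=-3, e=sp−y≈-2.559093; I≈-5.802234, D=e−e_prev≈-3.571890; u=3/4·(-2.559093)+3/2·(-5.802234)+1/4·(-3.571890)≈-11.515643; next y=-3/10·(-0.440907)+1/2·(-11.515643)≈-5.625549
n=7: y≈-5.625549, sp=-3, e=sp−y≈2.625549; I≈-3.176684, D=e−e_prev≈5.184642; u=3/4·2.625549+3/2·(-3.176684)+1/4·5.184642≈-1.499704; next y=-3/10·(-5.625549)+1/2·(-1.499704)≈0.937813
n=8: y≈0.937813, sp=-3, e=sp−y≈-3.937813; I≈-7.114497, D=e−e_prev≈-6.563362; u=3/4·(-3.937813)+3/2·(-7.114497)+1/4·(-6.563362)≈-15.265946; next y=-3/10·0.937813+1/2·(-15.265946)≈-7.914317
n=9: y≈-7.914317, sp=-3, e=sp−y≈4.914317; I≈-2.200180, D=e−e_prev≈8.852129; u=3/4·4.914317+3/2·(-2.200180)+1/4·8.852129≈2.598499; next y=-3/10·(-7.914317)+1/2·2.598499≈3.673544
n=10: y≈3.673544, sp=-3, e=sp−y≈-6.673544; I≈-8.873725, D=e−e_prev≈-11.587861; u=3/4·(-6.673544)+3/2·(-8.873725)+1/4·(-11.587861)≈-21.212711; next y=-3/10·3.673544+1/2·(-21.212711)≈-11.708419
n=11: y≈-11.708419, sp=-3, e=sp−y≈8.708419; I≈-0.165306, D=e−e_prev≈15.381963; u=3/4·8.708419+3/2·(-0.165306)+1/4·15.381963≈10.128846; next y=-3/10·(-11.708419)+1/2·10.128846≈8.576949
n=12: y≈8.576949, sp=-3, e=sp−y≈-11.576949; I≈-11.742255, D=e−e_prev≈-20.285367; u=3/4·(-11.576949)+3/2·(-11.742255)+1/4·(-20.285367)≈-31.367435; next y=-3/10·8.576949+1/2·(-31.367435)≈-18.256802
n=13: y≈-18.256802, sp=-3, e=sp−y≈15.256802; I≈3.514548, D=e−e_prev≈26.833751; u=3/4·15.256802+3/2·3.514548+1/4·26.833751≈23.422861; next y=-3/10·(-18.256802)+1/2·23.422861≈17.188471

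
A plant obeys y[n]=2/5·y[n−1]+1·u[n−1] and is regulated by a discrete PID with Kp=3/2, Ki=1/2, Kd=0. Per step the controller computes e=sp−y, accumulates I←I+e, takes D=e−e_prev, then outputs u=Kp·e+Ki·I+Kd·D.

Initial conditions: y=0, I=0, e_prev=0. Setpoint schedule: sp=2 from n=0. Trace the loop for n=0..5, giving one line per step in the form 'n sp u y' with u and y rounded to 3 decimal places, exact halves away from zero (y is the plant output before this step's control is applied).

0 2 4.000 0.000
1 2 -3.000 4.000
2 2 6.800 -1.400
3 2 -6.780 6.240
4 2 12.148 -4.284
5 2 -14.147 10.434

(exact arithmetic carried between steps; '≈' marks a value shown rounded to 6 d.p. or computed from one; I and e_prev carry over from the previous line; the table rounds u and y to 3 d.p., halves away from zero)
n=0: y=0, sp=2, e=sp−y=2; I=2, D=e−e_prev=2; u=3/2·2+1/2·2+0·2=4; next y=2/5·0+1·4=4
n=1: y=4, sp=2, e=sp−y=-2; I=0, D=e−e_prev=-4; u=3/2·(-2)+1/2·0+0·(-4)=-3; next y=2/5·4+1·(-3)=-1.4
n=2: y=-1.4, sp=2, e=sp−y=3.4; I=3.4, D=e−e_prev=5.4; u=3/2·3.4+1/2·3.4+0·5.4=6.8; next y=2/5·(-1.4)+1·6.8=6.24
n=3: y=6.24, sp=2, e=sp−y=-4.24; I=-0.84, D=e−e_prev=-7.64; u=3/2·(-4.24)+1/2·(-0.84)+0·(-7.64)=-6.78; next y=2/5·6.24+1·(-6.78)=-4.284
n=4: y=-4.284, sp=2, e=sp−y=6.284; I=5.444, D=e−e_prev=10.524; u=3/2·6.284+1/2·5.444+0·10.524=12.148; next y=2/5·(-4.284)+1·12.148=10.4344
n=5: y=10.4344, sp=2, e=sp−y=-8.4344; I=-2.9904, D=e−e_prev=-14.7184; u=3/2·(-8.4344)+1/2·(-2.9904)+0·(-14.7184)=-14.1468; next y=2/5·10.4344+1·(-14.1468)=-9.97304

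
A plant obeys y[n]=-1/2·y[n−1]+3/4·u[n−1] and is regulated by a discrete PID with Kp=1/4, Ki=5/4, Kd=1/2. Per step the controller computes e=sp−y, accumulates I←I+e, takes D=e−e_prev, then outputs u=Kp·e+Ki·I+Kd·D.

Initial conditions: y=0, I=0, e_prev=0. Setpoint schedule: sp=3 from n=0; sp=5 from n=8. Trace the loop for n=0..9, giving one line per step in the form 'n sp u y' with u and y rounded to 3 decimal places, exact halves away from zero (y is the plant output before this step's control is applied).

(exact arithmetic carried between steps; '≈' marks a value shown rounded to 6 d.p. or computed from one; I and e_prev carry over from the previous line; the table rounds u and y to 3 d.p., halves away from zero)
n=0: y=0, sp=3, e=sp−y=3; I=3, D=e−e_prev=3; u=1/4·3+5/4·3+1/2·3=6; next y=-1/2·0+3/4·6=4.5
n=1: y=4.5, sp=3, e=sp−y=-1.5; I=1.5, D=e−e_prev=-4.5; u=1/4·(-1.5)+5/4·1.5+1/2·(-4.5)=-0.75; next y=-1/2·4.5+3/4·(-0.75)=-2.8125
n=2: y=-2.8125, sp=3, e=sp−y=5.8125; I=7.3125, D=e−e_prev=7.3125; u=1/4·5.8125+5/4·7.3125+1/2·7.3125=14.25; next y=-1/2·(-2.8125)+3/4·14.25=12.09375
n=3: y=12.09375, sp=3, e=sp−y=-9.09375; I=-1.78125, D=e−e_prev=-14.90625; u=1/4·(-9.09375)+5/4·(-1.78125)+1/2·(-14.90625)=-11.953125; next y=-1/2·12.09375+3/4·(-11.953125)≈-15.011719
n=4: y≈-15.011719, sp=3, e=sp−y≈18.011719; I≈16.230469, D=e−e_prev≈27.105469; u=1/4·18.011719+5/4·16.230469+1/2·27.105469≈38.34375; next y=-1/2·(-15.011719)+3/4·38.34375≈36.263672
n=5: y≈36.263672, sp=3, e=sp−y≈-33.263672; I≈-17.033203, D=e−e_prev≈-51.275391; u=1/4·(-33.263672)+5/4·(-17.033203)+1/2·(-51.275391)≈-55.245117; next y=-1/2·36.263672+3/4·(-55.245117)≈-59.565674
n=6: y≈-59.565674, sp=3, e=sp−y≈62.565674; I≈45.532471, D=e−e_prev≈95.829346; u=1/4·62.565674+5/4·45.532471+1/2·95.829346≈120.471680; next y=-1/2·(-59.565674)+3/4·120.471680≈120.136597
n=7: y≈120.136597, sp=3, e=sp−y≈-117.136597; I≈-71.604126, D=e−e_prev≈-179.702271; u=1/4·(-117.136597)+5/4·(-71.604126)+1/2·(-179.702271)≈-208.640442; next y=-1/2·120.136597+3/4·(-208.640442)≈-216.548630
n=8: y≈-216.548630, sp=5, e=sp−y≈221.548630; I≈149.944504, D=e−e_prev≈338.685226; u=1/4·221.548630+5/4·149.944504+1/2·338.685226≈412.160400; next y=-1/2·(-216.548630)+3/4·412.160400≈417.394615
n=9: y≈417.394615, sp=5, e=sp−y≈-412.394615; I≈-262.450111, D=e−e_prev≈-633.943245; u=1/4·(-412.394615)+5/4·(-262.450111)+1/2·(-633.943245)≈-748.132915; next y=-1/2·417.394615+3/4·(-748.132915)≈-769.796994

0 3 6.000 0.000
1 3 -0.750 4.500
2 3 14.250 -2.813
3 3 -11.953 12.094
4 3 38.344 -15.012
5 3 -55.245 36.264
6 3 120.472 -59.566
7 3 -208.640 120.137
8 5 412.160 -216.549
9 5 -748.133 417.395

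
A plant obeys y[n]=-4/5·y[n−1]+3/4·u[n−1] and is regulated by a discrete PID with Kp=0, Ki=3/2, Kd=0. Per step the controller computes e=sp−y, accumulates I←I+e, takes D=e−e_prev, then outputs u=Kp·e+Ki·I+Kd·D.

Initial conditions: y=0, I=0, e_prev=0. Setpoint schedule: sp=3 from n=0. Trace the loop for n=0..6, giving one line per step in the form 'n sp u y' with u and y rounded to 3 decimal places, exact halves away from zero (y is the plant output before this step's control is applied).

0 3 4.500 0.000
1 3 3.938 3.375
2 3 8.058 0.253
3 3 3.797 5.841
4 3 11.034 -1.825
5 3 0.930 9.736
6 3 16.067 -7.091

(exact arithmetic carried between steps; '≈' marks a value shown rounded to 6 d.p. or computed from one; I and e_prev carry over from the previous line; the table rounds u and y to 3 d.p., halves away from zero)
n=0: y=0, sp=3, e=sp−y=3; I=3, D=e−e_prev=3; u=0·3+3/2·3+0·3=4.5; next y=-4/5·0+3/4·4.5=3.375
n=1: y=3.375, sp=3, e=sp−y=-0.375; I=2.625, D=e−e_prev=-3.375; u=0·(-0.375)+3/2·2.625+0·(-3.375)=3.9375; next y=-4/5·3.375+3/4·3.9375=0.253125
n=2: y=0.253125, sp=3, e=sp−y=2.746875; I=5.371875, D=e−e_prev=3.121875; u=0·2.746875+3/2·5.371875+0·3.121875≈8.057813; next y=-4/5·0.253125+3/4·8.057813≈5.840859
n=3: y≈5.840859, sp=3, e=sp−y≈-2.840859; I≈2.531016, D=e−e_prev≈-5.587734; u=0·(-2.840859)+3/2·2.531016+0·(-5.587734)≈3.796523; next y=-4/5·5.840859+3/4·3.796523≈-1.825295
n=4: y≈-1.825295, sp=3, e=sp−y≈4.825295; I≈7.356311, D=e−e_prev≈7.666154; u=0·4.825295+3/2·7.356311+0·7.666154≈11.034466; next y=-4/5·(-1.825295)+3/4·11.034466≈9.736085
n=5: y≈9.736085, sp=3, e=sp−y≈-6.736085; I≈0.620225, D=e−e_prev≈-11.561380; u=0·(-6.736085)+3/2·0.620225+0·(-11.561380)≈0.930338; next y=-4/5·9.736085+3/4·0.930338≈-7.091115
n=6: y≈-7.091115, sp=3, e=sp−y≈10.091115; I≈10.711340, D=e−e_prev≈16.827200; u=0·10.091115+3/2·10.711340+0·16.827200≈16.067010; next y=-4/5·(-7.091115)+3/4·16.067010≈17.723149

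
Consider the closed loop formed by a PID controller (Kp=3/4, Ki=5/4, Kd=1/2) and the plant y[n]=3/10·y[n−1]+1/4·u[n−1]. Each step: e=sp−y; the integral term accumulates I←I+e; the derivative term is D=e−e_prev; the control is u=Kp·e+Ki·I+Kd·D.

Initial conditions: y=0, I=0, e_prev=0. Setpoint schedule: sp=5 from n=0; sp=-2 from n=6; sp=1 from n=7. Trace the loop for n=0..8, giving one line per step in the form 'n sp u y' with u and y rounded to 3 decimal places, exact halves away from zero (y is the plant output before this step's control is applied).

0 5 12.500 0.000
1 5 8.438 3.125
2 5 12.539 3.047
3 5 12.437 4.049
4 5 13.439 4.324
5 5 13.589 4.657
6 -2 -3.659 4.794
7 1 9.594 0.524
8 1 1.474 2.555

(exact arithmetic carried between steps; '≈' marks a value shown rounded to 6 d.p. or computed from one; I and e_prev carry over from the previous line; the table rounds u and y to 3 d.p., halves away from zero)
n=0: y=0, sp=5, e=sp−y=5; I=5, D=e−e_prev=5; u=3/4·5+5/4·5+1/2·5=12.5; next y=3/10·0+1/4·12.5=3.125
n=1: y=3.125, sp=5, e=sp−y=1.875; I=6.875, D=e−e_prev=-3.125; u=3/4·1.875+5/4·6.875+1/2·(-3.125)=8.4375; next y=3/10·3.125+1/4·8.4375=3.046875
n=2: y=3.046875, sp=5, e=sp−y=1.953125; I=8.828125, D=e−e_prev=0.078125; u=3/4·1.953125+5/4·8.828125+1/2·0.078125≈12.539063; next y=3/10·3.046875+1/4·12.539063≈4.048828
n=3: y≈4.048828, sp=5, e=sp−y≈0.951172; I≈9.779297, D=e−e_prev≈-1.001953; u=3/4·0.951172+5/4·9.779297+1/2·(-1.001953)≈12.436523; next y=3/10·4.048828+1/4·12.436523≈4.323779
n=4: y≈4.323779, sp=5, e=sp−y≈0.676221; I≈10.455518, D=e−e_prev≈-0.274951; u=3/4·0.676221+5/4·10.455518+1/2·(-0.274951)≈13.439087; next y=3/10·4.323779+1/4·13.439087≈4.656906
n=5: y≈4.656906, sp=5, e=sp−y≈0.343094; I≈10.798612, D=e−e_prev≈-0.333126; u=3/4·0.343094+5/4·10.798612+1/2·(-0.333126)≈13.589023; next y=3/10·4.656906+1/4·13.589023≈4.794327
n=6: y≈4.794327, sp=-2, e=sp−y≈-6.794327; I≈4.004285, D=e−e_prev≈-7.137422; u=3/4·(-6.794327)+5/4·4.004285+1/2·(-7.137422)≈-3.659101; next y=3/10·4.794327+1/4·(-3.659101)≈0.523523
n=7: y≈0.523523, sp=1, e=sp−y≈0.476477; I≈4.480762, D=e−e_prev≈7.270804; u=3/4·0.476477+5/4·4.480762+1/2·7.270804≈9.593712; next y=3/10·0.523523+1/4·9.593712≈2.555485
n=8: y≈2.555485, sp=1, e=sp−y≈-1.555485; I≈2.925277, D=e−e_prev≈-2.031962; u=3/4·(-1.555485)+5/4·2.925277+1/2·(-2.031962)≈1.474001; next y=3/10·2.555485+1/4·1.474001≈1.135146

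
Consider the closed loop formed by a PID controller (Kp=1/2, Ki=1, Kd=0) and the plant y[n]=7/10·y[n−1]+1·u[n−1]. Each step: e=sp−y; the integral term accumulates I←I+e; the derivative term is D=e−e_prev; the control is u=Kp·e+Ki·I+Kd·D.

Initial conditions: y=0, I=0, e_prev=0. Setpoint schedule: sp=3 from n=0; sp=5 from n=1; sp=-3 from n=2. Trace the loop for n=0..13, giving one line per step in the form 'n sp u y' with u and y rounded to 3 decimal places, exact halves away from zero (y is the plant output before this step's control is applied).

(exact arithmetic carried between steps; '≈' marks a value shown rounded to 6 d.p. or computed from one; I and e_prev carry over from the previous line; the table rounds u and y to 3 d.p., halves away from zero)
n=0: y=0, sp=3, e=sp−y=3; I=3, D=e−e_prev=3; u=1/2·3+1·3+0·3=4.5; next y=7/10·0+1·4.5=4.5
n=1: y=4.5, sp=5, e=sp−y=0.5; I=3.5, D=e−e_prev=-2.5; u=1/2·0.5+1·3.5+0·(-2.5)=3.75; next y=7/10·4.5+1·3.75=6.9
n=2: y=6.9, sp=-3, e=sp−y=-9.9; I=-6.4, D=e−e_prev=-10.4; u=1/2·(-9.9)+1·(-6.4)+0·(-10.4)=-11.35; next y=7/10·6.9+1·(-11.35)=-6.52
n=3: y=-6.52, sp=-3, e=sp−y=3.52; I=-2.88, D=e−e_prev=13.42; u=1/2·3.52+1·(-2.88)+0·13.42=-1.12; next y=7/10·(-6.52)+1·(-1.12)=-5.684
n=4: y=-5.684, sp=-3, e=sp−y=2.684; I=-0.196, D=e−e_prev=-0.836; u=1/2·2.684+1·(-0.196)+0·(-0.836)=1.146; next y=7/10·(-5.684)+1·1.146=-2.8328
n=5: y=-2.8328, sp=-3, e=sp−y=-0.1672; I=-0.3632, D=e−e_prev=-2.8512; u=1/2·(-0.1672)+1·(-0.3632)+0·(-2.8512)=-0.4468; next y=7/10·(-2.8328)+1·(-0.4468)=-2.42976
n=6: y=-2.42976, sp=-3, e=sp−y=-0.57024; I=-0.93344, D=e−e_prev=-0.40304; u=1/2·(-0.57024)+1·(-0.93344)+0·(-0.40304)=-1.21856; next y=7/10·(-2.42976)+1·(-1.21856)=-2.919392
n=7: y=-2.919392, sp=-3, e=sp−y=-0.080608; I=-1.014048, D=e−e_prev=0.489632; u=1/2·(-0.080608)+1·(-1.014048)+0·0.489632=-1.054352; next y=7/10·(-2.919392)+1·(-1.054352)≈-3.097926
n=8: y≈-3.097926, sp=-3, e=sp−y≈0.097926; I≈-0.916122, D=e−e_prev≈0.178534; u=1/2·0.097926+1·(-0.916122)+0·0.178534≈-0.867158; next y=7/10·(-3.097926)+1·(-0.867158)≈-3.035707
n=9: y≈-3.035707, sp=-3, e=sp−y≈0.035707; I≈-0.880415, D=e−e_prev≈-0.062220; u=1/2·0.035707+1·(-0.880415)+0·(-0.062220)≈-0.862561; next y=7/10·(-3.035707)+1·(-0.862561)≈-2.987556
n=10: y≈-2.987556, sp=-3, e=sp−y≈-0.012444; I≈-0.892859, D=e−e_prev≈-0.048151; u=1/2·(-0.012444)+1·(-0.892859)+0·(-0.048151)≈-0.899081; next y=7/10·(-2.987556)+1·(-0.899081)≈-2.990370
n=11: y≈-2.990370, sp=-3, e=sp−y≈-0.009630; I≈-0.902489, D=e−e_prev≈0.002814; u=1/2·(-0.009630)+1·(-0.902489)+0·0.002814≈-0.907304; next y=7/10·(-2.990370)+1·(-0.907304)≈-3.000563
n=12: y≈-3.000563, sp=-3, e=sp−y≈0.000563; I≈-0.901926, D=e−e_prev≈0.010193; u=1/2·0.000563+1·(-0.901926)+0·0.010193≈-0.901645; next y=7/10·(-3.000563)+1·(-0.901645)≈-3.002039
n=13: y≈-3.002039, sp=-3, e=sp−y≈0.002039; I≈-0.899887, D=e−e_prev≈0.001476; u=1/2·0.002039+1·(-0.899887)+0·0.001476≈-0.898868; next y=7/10·(-3.002039)+1·(-0.898868)≈-3.000295

0 3 4.500 0.000
1 5 3.750 4.500
2 -3 -11.350 6.900
3 -3 -1.120 -6.520
4 -3 1.146 -5.684
5 -3 -0.447 -2.833
6 -3 -1.219 -2.430
7 -3 -1.054 -2.919
8 -3 -0.867 -3.098
9 -3 -0.863 -3.036
10 -3 -0.899 -2.988
11 -3 -0.907 -2.990
12 -3 -0.902 -3.001
13 -3 -0.899 -3.002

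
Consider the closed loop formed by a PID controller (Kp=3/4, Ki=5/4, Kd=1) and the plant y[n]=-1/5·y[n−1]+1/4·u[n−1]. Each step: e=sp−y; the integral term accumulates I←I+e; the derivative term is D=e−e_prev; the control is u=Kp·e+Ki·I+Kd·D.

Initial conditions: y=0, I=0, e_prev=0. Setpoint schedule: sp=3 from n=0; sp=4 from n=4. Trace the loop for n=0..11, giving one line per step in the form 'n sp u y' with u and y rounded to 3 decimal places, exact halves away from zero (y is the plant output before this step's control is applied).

0 3 9.000 0.000
1 3 3.000 2.250
2 3 12.038 0.300
3 3 5.514 2.949
4 4 17.709 0.789
5 4 8.120 4.270
6 4 20.544 1.176
7 4 9.807 4.901
8 4 22.693 1.471
9 4 10.702 5.379
10 4 24.224 1.600
11 4 11.036 5.736

(exact arithmetic carried between steps; '≈' marks a value shown rounded to 6 d.p. or computed from one; I and e_prev carry over from the previous line; the table rounds u and y to 3 d.p., halves away from zero)
n=0: y=0, sp=3, e=sp−y=3; I=3, D=e−e_prev=3; u=3/4·3+5/4·3+1·3=9; next y=-1/5·0+1/4·9=2.25
n=1: y=2.25, sp=3, e=sp−y=0.75; I=3.75, D=e−e_prev=-2.25; u=3/4·0.75+5/4·3.75+1·(-2.25)=3; next y=-1/5·2.25+1/4·3=0.3
n=2: y=0.3, sp=3, e=sp−y=2.7; I=6.45, D=e−e_prev=1.95; u=3/4·2.7+5/4·6.45+1·1.95=12.0375; next y=-1/5·0.3+1/4·12.0375=2.949375
n=3: y=2.949375, sp=3, e=sp−y=0.050625; I=6.500625, D=e−e_prev=-2.649375; u=3/4·0.050625+5/4·6.500625+1·(-2.649375)=5.514375; next y=-1/5·2.949375+1/4·5.514375≈0.788719
n=4: y≈0.788719, sp=4, e=sp−y≈3.211281; I≈9.711906, D=e−e_prev≈3.160656; u=3/4·3.211281+5/4·9.711906+1·3.160656≈17.709; next y=-1/5·0.788719+1/4·17.709≈4.269506
n=5: y≈4.269506, sp=4, e=sp−y≈-0.269506; I≈9.4424, D=e−e_prev≈-3.480788; u=3/4·(-0.269506)+5/4·9.4424+1·(-3.480788)≈8.120083; next y=-1/5·4.269506+1/4·8.120083≈1.176119
n=6: y≈1.176119, sp=4, e=sp−y≈2.823881; I≈12.266281, D=e−e_prev≈3.093387; u=3/4·2.823881+5/4·12.266281+1·3.093387≈20.544148; next y=-1/5·1.176119+1/4·20.544148≈4.900813
n=7: y≈4.900813, sp=4, e=sp−y≈-0.900813; I≈11.365467, D=e−e_prev≈-3.724694; u=3/4·(-0.900813)+5/4·11.365467+1·(-3.724694)≈9.806531; next y=-1/5·4.900813+1/4·9.806531≈1.471470
n=8: y≈1.471470, sp=4, e=sp−y≈2.528530; I≈13.893997, D=e−e_prev≈3.429343; u=3/4·2.528530+5/4·13.893997+1·3.429343≈22.693237; next y=-1/5·1.471470+1/4·22.693237≈5.379015
n=9: y≈5.379015, sp=4, e=sp−y≈-1.379015; I≈12.514982, D=e−e_prev≈-3.907545; u=3/4·(-1.379015)+5/4·12.514982+1·(-3.907545)≈10.701921; next y=-1/5·5.379015+1/4·10.701921≈1.599677
n=10: y≈1.599677, sp=4, e=sp−y≈2.400323; I≈14.915305, D=e−e_prev≈3.779338; u=3/4·2.400323+5/4·14.915305+1·3.779338≈24.223711; next y=-1/5·1.599677+1/4·24.223711≈5.735992
n=11: y≈5.735992, sp=4, e=sp−y≈-1.735992; I≈13.179313, D=e−e_prev≈-4.136315; u=3/4·(-1.735992)+5/4·13.179313+1·(-4.136315)≈11.035831; next y=-1/5·5.735992+1/4·11.035831≈1.611759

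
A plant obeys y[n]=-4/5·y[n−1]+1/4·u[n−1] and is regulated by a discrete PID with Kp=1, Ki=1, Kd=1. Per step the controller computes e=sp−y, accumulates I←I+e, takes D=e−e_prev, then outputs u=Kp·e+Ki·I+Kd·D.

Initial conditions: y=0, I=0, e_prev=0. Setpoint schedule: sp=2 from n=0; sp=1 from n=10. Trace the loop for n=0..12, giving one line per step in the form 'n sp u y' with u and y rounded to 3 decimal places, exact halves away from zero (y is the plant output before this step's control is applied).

(exact arithmetic carried between steps; '≈' marks a value shown rounded to 6 d.p. or computed from one; I and e_prev carry over from the previous line; the table rounds u and y to 3 d.p., halves away from zero)
n=0: y=0, sp=2, e=sp−y=2; I=2, D=e−e_prev=2; u=1·2+1·2+1·2=6; next y=-4/5·0+1/4·6=1.5
n=1: y=1.5, sp=2, e=sp−y=0.5; I=2.5, D=e−e_prev=-1.5; u=1·0.5+1·2.5+1·(-1.5)=1.5; next y=-4/5·1.5+1/4·1.5=-0.825
n=2: y=-0.825, sp=2, e=sp−y=2.825; I=5.325, D=e−e_prev=2.325; u=1·2.825+1·5.325+1·2.325=10.475; next y=-4/5·(-0.825)+1/4·10.475=3.27875
n=3: y=3.27875, sp=2, e=sp−y=-1.27875; I=4.04625, D=e−e_prev=-4.10375; u=1·(-1.27875)+1·4.04625+1·(-4.10375)=-1.33625; next y=-4/5·3.27875+1/4·(-1.33625)≈-2.957063
n=4: y≈-2.957063, sp=2, e=sp−y≈4.957063; I≈9.003313, D=e−e_prev≈6.235813; u=1·4.957063+1·9.003313+1·6.235813≈20.196188; next y=-4/5·(-2.957063)+1/4·20.196188≈7.414697
n=5: y≈7.414697, sp=2, e=sp−y≈-5.414697; I≈3.588616, D=e−e_prev≈-10.371759; u=1·(-5.414697)+1·3.588616+1·(-10.371759)≈-12.197841; next y=-4/5·7.414697+1/4·(-12.197841)≈-8.981218
n=6: y≈-8.981218, sp=2, e=sp−y≈10.981218; I≈14.569833, D=e−e_prev≈16.395915; u=1·10.981218+1·14.569833+1·16.395915≈41.946965; next y=-4/5·(-8.981218)+1/4·41.946965≈17.671715
n=7: y≈17.671715, sp=2, e=sp−y≈-15.671715; I≈-1.101882, D=e−e_prev≈-26.652933; u=1·(-15.671715)+1·(-1.101882)+1·(-26.652933)≈-43.426531; next y=-4/5·17.671715+1/4·(-43.426531)≈-24.994005
n=8: y≈-24.994005, sp=2, e=sp−y≈26.994005; I≈25.892123, D=e−e_prev≈42.665721; u=1·26.994005+1·25.892123+1·42.665721≈95.551849; next y=-4/5·(-24.994005)+1/4·95.551849≈43.883166
n=9: y≈43.883166, sp=2, e=sp−y≈-41.883166; I≈-15.991043, D=e−e_prev≈-68.877171; u=1·(-41.883166)+1·(-15.991043)+1·(-68.877171)≈-126.751381; next y=-4/5·43.883166+1/4·(-126.751381)≈-66.794378
n=10: y≈-66.794378, sp=1, e=sp−y≈67.794378; I≈51.803335, D=e−e_prev≈109.677544; u=1·67.794378+1·51.803335+1·109.677544≈229.275258; next y=-4/5·(-66.794378)+1/4·229.275258≈110.754317
n=11: y≈110.754317, sp=1, e=sp−y≈-109.754317; I≈-57.950982, D=e−e_prev≈-177.548695; u=1·(-109.754317)+1·(-57.950982)+1·(-177.548695)≈-345.253994; next y=-4/5·110.754317+1/4·(-345.253994)≈-174.916952
n=12: y≈-174.916952, sp=1, e=sp−y≈175.916952; I≈117.965970, D=e−e_prev≈285.671269; u=1·175.916952+1·117.965970+1·285.671269≈579.554191; next y=-4/5·(-174.916952)+1/4·579.554191≈284.822110

0 2 6.000 0.000
1 2 1.500 1.500
2 2 10.475 -0.825
3 2 -1.336 3.279
4 2 20.196 -2.957
5 2 -12.198 7.415
6 2 41.947 -8.981
7 2 -43.427 17.672
8 2 95.552 -24.994
9 2 -126.751 43.883
10 1 229.275 -66.794
11 1 -345.254 110.754
12 1 579.554 -174.917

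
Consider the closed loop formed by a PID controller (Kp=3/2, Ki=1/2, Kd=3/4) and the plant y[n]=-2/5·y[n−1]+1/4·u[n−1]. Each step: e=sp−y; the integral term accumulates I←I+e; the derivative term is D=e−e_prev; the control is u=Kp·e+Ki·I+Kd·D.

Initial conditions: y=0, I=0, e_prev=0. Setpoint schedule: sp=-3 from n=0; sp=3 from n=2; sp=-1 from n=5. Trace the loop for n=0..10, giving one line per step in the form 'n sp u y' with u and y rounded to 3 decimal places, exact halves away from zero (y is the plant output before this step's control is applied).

(exact arithmetic carried between steps; '≈' marks a value shown rounded to 6 d.p. or computed from one; I and e_prev carry over from the previous line; the table rounds u and y to 3 d.p., halves away from zero)
n=0: y=0, sp=-3, e=sp−y=-3; I=-3, D=e−e_prev=-3; u=3/2·(-3)+1/2·(-3)+3/4·(-3)=-8.25; next y=-2/5·0+1/4·(-8.25)=-2.0625
n=1: y=-2.0625, sp=-3, e=sp−y=-0.9375; I=-3.9375, D=e−e_prev=2.0625; u=3/2·(-0.9375)+1/2·(-3.9375)+3/4·2.0625=-1.828125; next y=-2/5·(-2.0625)+1/4·(-1.828125)≈0.367969
n=2: y≈0.367969, sp=3, e=sp−y≈2.632031; I≈-1.305469, D=e−e_prev≈3.569531; u=3/2·2.632031+1/2·(-1.305469)+3/4·3.569531≈5.972461; next y=-2/5·0.367969+1/4·5.972461≈1.345928
n=3: y≈1.345928, sp=3, e=sp−y≈1.654072; I≈0.348604, D=e−e_prev≈-0.977959; u=3/2·1.654072+1/2·0.348604+3/4·(-0.977959)≈1.921941; next y=-2/5·1.345928+1/4·1.921941≈-0.057886
n=4: y≈-0.057886, sp=3, e=sp−y≈3.057886; I≈3.406489, D=e−e_prev≈1.403814; u=3/2·3.057886+1/2·3.406489+3/4·1.403814≈7.342934; next y=-2/5·(-0.057886)+1/4·7.342934≈1.858888
n=5: y≈1.858888, sp=-1, e=sp−y≈-2.858888; I≈0.547602, D=e−e_prev≈-5.916774; u=3/2·(-2.858888)+1/2·0.547602+3/4·(-5.916774)≈-8.452111; next y=-2/5·1.858888+1/4·(-8.452111)≈-2.856583
n=6: y≈-2.856583, sp=-1, e=sp−y≈1.856583; I≈2.404184, D=e−e_prev≈4.715471; u=3/2·1.856583+1/2·2.404184+3/4·4.715471≈7.523570; next y=-2/5·(-2.856583)+1/4·7.523570≈3.023526
n=7: y≈3.023526, sp=-1, e=sp−y≈-4.023526; I≈-1.619341, D=e−e_prev≈-5.880108; u=3/2·(-4.023526)+1/2·(-1.619341)+3/4·(-5.880108)≈-11.255040; next y=-2/5·3.023526+1/4·(-11.255040)≈-4.023170
n=8: y≈-4.023170, sp=-1, e=sp−y≈3.023170; I≈1.403829, D=e−e_prev≈7.046696; u=3/2·3.023170+1/2·1.403829+3/4·7.046696≈10.521692; next y=-2/5·(-4.023170)+1/4·10.521692≈4.239691
n=9: y≈4.239691, sp=-1, e=sp−y≈-5.239691; I≈-3.835862, D=e−e_prev≈-8.262861; u=3/2·(-5.239691)+1/2·(-3.835862)+3/4·(-8.262861)≈-15.974613; next y=-2/5·4.239691+1/4·(-15.974613)≈-5.689530
n=10: y≈-5.689530, sp=-1, e=sp−y≈4.689530; I≈0.853668, D=e−e_prev≈9.929221; u=3/2·4.689530+1/2·0.853668+3/4·9.929221≈14.908044; next y=-2/5·(-5.689530)+1/4·14.908044≈6.002823

0 -3 -8.250 0.000
1 -3 -1.828 -2.063
2 3 5.972 0.368
3 3 1.922 1.346
4 3 7.343 -0.058
5 -1 -8.452 1.859
6 -1 7.524 -2.857
7 -1 -11.255 3.024
8 -1 10.522 -4.023
9 -1 -15.975 4.240
10 -1 14.908 -5.690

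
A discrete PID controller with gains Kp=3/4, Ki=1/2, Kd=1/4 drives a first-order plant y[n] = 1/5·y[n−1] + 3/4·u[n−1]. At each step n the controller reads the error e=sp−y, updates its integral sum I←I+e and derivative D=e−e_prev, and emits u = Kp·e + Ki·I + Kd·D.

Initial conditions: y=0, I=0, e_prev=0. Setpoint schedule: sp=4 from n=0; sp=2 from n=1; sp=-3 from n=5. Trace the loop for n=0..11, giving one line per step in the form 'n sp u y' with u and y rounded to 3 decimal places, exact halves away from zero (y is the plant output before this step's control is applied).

0 4 6.000 0.000
1 2 -2.750 4.500
2 2 6.119 -1.163
3 2 -1.994 4.357
4 2 5.679 -0.624
5 -3 -8.892 4.134
6 -3 4.945 -5.842
7 -3 -8.702 2.540
8 -3 3.462 -6.018
9 -3 -8.285 1.393
10 -3 2.363 -5.935
11 -3 -7.782 0.585

(exact arithmetic carried between steps; '≈' marks a value shown rounded to 6 d.p. or computed from one; I and e_prev carry over from the previous line; the table rounds u and y to 3 d.p., halves away from zero)
n=0: y=0, sp=4, e=sp−y=4; I=4, D=e−e_prev=4; u=3/4·4+1/2·4+1/4·4=6; next y=1/5·0+3/4·6=4.5
n=1: y=4.5, sp=2, e=sp−y=-2.5; I=1.5, D=e−e_prev=-6.5; u=3/4·(-2.5)+1/2·1.5+1/4·(-6.5)=-2.75; next y=1/5·4.5+3/4·(-2.75)=-1.1625
n=2: y=-1.1625, sp=2, e=sp−y=3.1625; I=4.6625, D=e−e_prev=5.6625; u=3/4·3.1625+1/2·4.6625+1/4·5.6625=6.11875; next y=1/5·(-1.1625)+3/4·6.11875≈4.356563
n=3: y≈4.356563, sp=2, e=sp−y≈-2.356563; I≈2.305938, D=e−e_prev≈-5.519063; u=3/4·(-2.356563)+1/2·2.305938+1/4·(-5.519063)≈-1.994219; next y=1/5·4.356563+3/4·(-1.994219)≈-0.624352
n=4: y≈-0.624352, sp=2, e=sp−y≈2.624352; I≈4.930289, D=e−e_prev≈4.980914; u=3/4·2.624352+1/2·4.930289+1/4·4.980914≈5.678637; next y=1/5·(-0.624352)+3/4·5.678637≈4.134107
n=5: y≈4.134107, sp=-3, e=sp−y≈-7.134107; I≈-2.203818, D=e−e_prev≈-9.758459; u=3/4·(-7.134107)+1/2·(-2.203818)+1/4·(-9.758459)≈-8.892104; next y=1/5·4.134107+3/4·(-8.892104)≈-5.842257
n=6: y≈-5.842257, sp=-3, e=sp−y≈2.842257; I≈0.638439, D=e−e_prev≈9.976364; u=3/4·2.842257+1/2·0.638439+1/4·9.976364≈4.945003; next y=1/5·(-5.842257)+3/4·4.945003≈2.540301
n=7: y≈2.540301, sp=-3, e=sp−y≈-5.540301; I≈-4.901862, D=e−e_prev≈-8.382557; u=3/4·(-5.540301)+1/2·(-4.901862)+1/4·(-8.382557)≈-8.701796; next y=1/5·2.540301+3/4·(-8.701796)≈-6.018287
n=8: y≈-6.018287, sp=-3, e=sp−y≈3.018287; I≈-1.883575, D=e−e_prev≈8.558588; u=3/4·3.018287+1/2·(-1.883575)+1/4·8.558588≈3.461574; next y=1/5·(-6.018287)+3/4·3.461574≈1.392523
n=9: y≈1.392523, sp=-3, e=sp−y≈-4.392523; I≈-6.276099, D=e−e_prev≈-7.410810; u=3/4·(-4.392523)+1/2·(-6.276099)+1/4·(-7.410810)≈-8.285145; next y=1/5·1.392523+3/4·(-8.285145)≈-5.935354
n=10: y≈-5.935354, sp=-3, e=sp−y≈2.935354; I≈-3.340745, D=e−e_prev≈7.327877; u=3/4·2.935354+1/2·(-3.340745)+1/4·7.327877≈2.363112; next y=1/5·(-5.935354)+3/4·2.363112≈0.585263
n=11: y≈0.585263, sp=-3, e=sp−y≈-3.585263; I≈-6.926008, D=e−e_prev≈-6.520617; u=3/4·(-3.585263)+1/2·(-6.926008)+1/4·(-6.520617)≈-7.782106; next y=1/5·0.585263+3/4·(-7.782106)≈-5.719527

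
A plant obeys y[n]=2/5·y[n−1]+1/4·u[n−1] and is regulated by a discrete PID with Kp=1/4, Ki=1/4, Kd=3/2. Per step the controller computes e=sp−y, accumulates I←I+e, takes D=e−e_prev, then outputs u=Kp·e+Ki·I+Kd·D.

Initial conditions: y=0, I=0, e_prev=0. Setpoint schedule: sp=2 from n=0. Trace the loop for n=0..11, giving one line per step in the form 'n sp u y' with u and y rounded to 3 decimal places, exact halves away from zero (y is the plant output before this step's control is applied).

(exact arithmetic carried between steps; '≈' marks a value shown rounded to 6 d.p. or computed from one; I and e_prev carry over from the previous line; the table rounds u and y to 3 d.p., halves away from zero)
n=0: y=0, sp=2, e=sp−y=2; I=2, D=e−e_prev=2; u=1/4·2+1/4·2+3/2·2=4; next y=2/5·0+1/4·4=1
n=1: y=1, sp=2, e=sp−y=1; I=3, D=e−e_prev=-1; u=1/4·1+1/4·3+3/2·(-1)=-0.5; next y=2/5·1+1/4·(-0.5)=0.275
n=2: y=0.275, sp=2, e=sp−y=1.725; I=4.725, D=e−e_prev=0.725; u=1/4·1.725+1/4·4.725+3/2·0.725=2.7; next y=2/5·0.275+1/4·2.7=0.785
n=3: y=0.785, sp=2, e=sp−y=1.215; I=5.94, D=e−e_prev=-0.51; u=1/4·1.215+1/4·5.94+3/2·(-0.51)=1.02375; next y=2/5·0.785+1/4·1.02375≈0.569938
n=4: y≈0.569938, sp=2, e=sp−y≈1.430063; I≈7.370063, D=e−e_prev≈0.215063; u=1/4·1.430063+1/4·7.370063+3/2·0.215063≈2.522625; next y=2/5·0.569938+1/4·2.522625≈0.858631
n=5: y≈0.858631, sp=2, e=sp−y≈1.141369; I≈8.511431, D=e−e_prev≈-0.288694; u=1/4·1.141369+1/4·8.511431+3/2·(-0.288694)≈1.980159; next y=2/5·0.858631+1/4·1.980159≈0.838492
n=6: y≈0.838492, sp=2, e=sp−y≈1.161508; I≈9.672939, D=e−e_prev≈0.020139; u=1/4·1.161508+1/4·9.672939+3/2·0.020139≈2.73882; next y=2/5·0.838492+1/4·2.73882≈1.020102
n=7: y≈1.020102, sp=2, e=sp−y≈0.979898; I≈10.652837, D=e−e_prev≈-0.181610; u=1/4·0.979898+1/4·10.652837+3/2·(-0.181610)≈2.635769; next y=2/5·1.020102+1/4·2.635769≈1.066983
n=8: y≈1.066983, sp=2, e=sp−y≈0.933017; I≈11.585854, D=e−e_prev≈-0.046881; u=1/4·0.933017+1/4·11.585854+3/2·(-0.046881)≈3.059396; next y=2/5·1.066983+1/4·3.059396≈1.191642
n=9: y≈1.191642, sp=2, e=sp−y≈0.808358; I≈12.394212, D=e−e_prev≈-0.124659; u=1/4·0.808358+1/4·12.394212+3/2·(-0.124659)≈3.113654; next y=2/5·1.191642+1/4·3.113654≈1.255070
n=10: y≈1.255070, sp=2, e=sp−y≈0.744930; I≈13.139141, D=e−e_prev≈-0.063428; u=1/4·0.744930+1/4·13.139141+3/2·(-0.063428)≈3.375876; next y=2/5·1.255070+1/4·3.375876≈1.345997
n=11: y≈1.345997, sp=2, e=sp−y≈0.654003; I≈13.793144, D=e−e_prev≈-0.090927; u=1/4·0.654003+1/4·13.793144+3/2·(-0.090927)≈3.475397; next y=2/5·1.345997+1/4·3.475397≈1.407248

0 2 4.000 0.000
1 2 -0.500 1.000
2 2 2.700 0.275
3 2 1.024 0.785
4 2 2.523 0.570
5 2 1.980 0.859
6 2 2.739 0.838
7 2 2.636 1.020
8 2 3.059 1.067
9 2 3.114 1.192
10 2 3.376 1.255
11 2 3.475 1.346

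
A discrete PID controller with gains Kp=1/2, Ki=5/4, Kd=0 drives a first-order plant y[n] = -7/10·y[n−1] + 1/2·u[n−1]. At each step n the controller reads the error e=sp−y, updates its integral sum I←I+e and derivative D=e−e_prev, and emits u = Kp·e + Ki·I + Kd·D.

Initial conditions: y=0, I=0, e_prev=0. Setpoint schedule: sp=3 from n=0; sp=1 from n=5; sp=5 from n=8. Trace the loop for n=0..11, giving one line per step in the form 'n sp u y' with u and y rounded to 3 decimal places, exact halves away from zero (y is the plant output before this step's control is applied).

(exact arithmetic carried between steps; '≈' marks a value shown rounded to 6 d.p. or computed from one; I and e_prev carry over from the previous line; the table rounds u and y to 3 d.p., halves away from zero)
n=0: y=0, sp=3, e=sp−y=3; I=3, D=e−e_prev=3; u=1/2·3+5/4·3+0·3=5.25; next y=-7/10·0+1/2·5.25=2.625
n=1: y=2.625, sp=3, e=sp−y=0.375; I=3.375, D=e−e_prev=-2.625; u=1/2·0.375+5/4·3.375+0·(-2.625)=4.40625; next y=-7/10·2.625+1/2·4.40625=0.365625
n=2: y=0.365625, sp=3, e=sp−y=2.634375; I=6.009375, D=e−e_prev=2.259375; u=1/2·2.634375+5/4·6.009375+0·2.259375≈8.828906; next y=-7/10·0.365625+1/2·8.828906≈4.158516
n=3: y≈4.158516, sp=3, e=sp−y≈-1.158516; I≈4.850859, D=e−e_prev≈-3.792891; u=1/2·(-1.158516)+5/4·4.850859+0·(-3.792891)≈5.484316; next y=-7/10·4.158516+1/2·5.484316≈-0.168803
n=4: y≈-0.168803, sp=3, e=sp−y≈3.168803; I≈8.019662, D=e−e_prev≈4.327318; u=1/2·3.168803+5/4·8.019662+0·4.327318≈11.608979; next y=-7/10·(-0.168803)+1/2·11.608979≈5.922651
n=5: y≈5.922651, sp=1, e=sp−y≈-4.922651; I≈3.097011, D=e−e_prev≈-8.091454; u=1/2·(-4.922651)+5/4·3.097011+0·(-8.091454)≈1.409938; next y=-7/10·5.922651+1/2·1.409938≈-3.440887
n=6: y≈-3.440887, sp=1, e=sp−y≈4.440887; I≈7.537898, D=e−e_prev≈9.363539; u=1/2·4.440887+5/4·7.537898+0·9.363539≈11.642816; next y=-7/10·(-3.440887)+1/2·11.642816≈8.230029
n=7: y≈8.230029, sp=1, e=sp−y≈-7.230029; I≈0.307869, D=e−e_prev≈-11.670916; u=1/2·(-7.230029)+5/4·0.307869+0·(-11.670916)≈-3.230178; next y=-7/10·8.230029+1/2·(-3.230178)≈-7.376109
n=8: y≈-7.376109, sp=5, e=sp−y≈12.376109; I≈12.683978, D=e−e_prev≈19.606138; u=1/2·12.376109+5/4·12.683978+0·19.606138≈22.043028; next y=-7/10·(-7.376109)+1/2·22.043028≈16.184790
n=9: y≈16.184790, sp=5, e=sp−y≈-11.184790; I≈1.499188, D=e−e_prev≈-23.560900; u=1/2·(-11.184790)+5/4·1.499188+0·(-23.560900)≈-3.718410; next y=-7/10·16.184790+1/2·(-3.718410)≈-13.188558
n=10: y≈-13.188558, sp=5, e=sp−y≈18.188558; I≈19.687746, D=e−e_prev≈29.373349; u=1/2·18.188558+5/4·19.687746+0·29.373349≈33.703962; next y=-7/10·(-13.188558)+1/2·33.703962≈26.083972
n=11: y≈26.083972, sp=5, e=sp−y≈-21.083972; I≈-1.396226, D=e−e_prev≈-39.272531; u=1/2·(-21.083972)+5/4·(-1.396226)+0·(-39.272531)≈-12.287268; next y=-7/10·26.083972+1/2·(-12.287268)≈-24.402415

0 3 5.250 0.000
1 3 4.406 2.625
2 3 8.829 0.366
3 3 5.484 4.159
4 3 11.609 -0.169
5 1 1.410 5.923
6 1 11.643 -3.441
7 1 -3.230 8.230
8 5 22.043 -7.376
9 5 -3.718 16.185
10 5 33.704 -13.189
11 5 -12.287 26.084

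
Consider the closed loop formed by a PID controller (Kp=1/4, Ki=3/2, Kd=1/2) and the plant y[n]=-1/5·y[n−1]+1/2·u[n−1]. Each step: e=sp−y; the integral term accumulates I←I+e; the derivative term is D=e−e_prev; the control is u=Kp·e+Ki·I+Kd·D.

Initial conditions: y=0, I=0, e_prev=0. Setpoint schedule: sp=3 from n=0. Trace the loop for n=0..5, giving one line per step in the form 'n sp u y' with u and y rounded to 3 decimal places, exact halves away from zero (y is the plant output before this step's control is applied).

0 3 6.750 0.000
1 3 2.156 3.375
2 3 9.968 0.403
3 3 2.252 4.903
4 3 12.353 0.145
5 3 0.751 6.147

(exact arithmetic carried between steps; '≈' marks a value shown rounded to 6 d.p. or computed from one; I and e_prev carry over from the previous line; the table rounds u and y to 3 d.p., halves away from zero)
n=0: y=0, sp=3, e=sp−y=3; I=3, D=e−e_prev=3; u=1/4·3+3/2·3+1/2·3=6.75; next y=-1/5·0+1/2·6.75=3.375
n=1: y=3.375, sp=3, e=sp−y=-0.375; I=2.625, D=e−e_prev=-3.375; u=1/4·(-0.375)+3/2·2.625+1/2·(-3.375)=2.15625; next y=-1/5·3.375+1/2·2.15625=0.403125
n=2: y=0.403125, sp=3, e=sp−y=2.596875; I=5.221875, D=e−e_prev=2.971875; u=1/4·2.596875+3/2·5.221875+1/2·2.971875≈9.967969; next y=-1/5·0.403125+1/2·9.967969≈4.903359
n=3: y≈4.903359, sp=3, e=sp−y≈-1.903359; I≈3.318516, D=e−e_prev≈-4.500234; u=1/4·(-1.903359)+3/2·3.318516+1/2·(-4.500234)≈2.251816; next y=-1/5·4.903359+1/2·2.251816≈0.145236
n=4: y≈0.145236, sp=3, e=sp−y≈2.854764; I≈6.173279, D=e−e_prev≈4.758123; u=1/4·2.854764+3/2·6.173279+1/2·4.758123≈12.352671; next y=-1/5·0.145236+1/2·12.352671≈6.147288
n=5: y≈6.147288, sp=3, e=sp−y≈-3.147288; I≈3.025991, D=e−e_prev≈-6.002052; u=1/4·(-3.147288)+3/2·3.025991+1/2·(-6.002052)≈0.751138; next y=-1/5·6.147288+1/2·0.751138≈-0.853889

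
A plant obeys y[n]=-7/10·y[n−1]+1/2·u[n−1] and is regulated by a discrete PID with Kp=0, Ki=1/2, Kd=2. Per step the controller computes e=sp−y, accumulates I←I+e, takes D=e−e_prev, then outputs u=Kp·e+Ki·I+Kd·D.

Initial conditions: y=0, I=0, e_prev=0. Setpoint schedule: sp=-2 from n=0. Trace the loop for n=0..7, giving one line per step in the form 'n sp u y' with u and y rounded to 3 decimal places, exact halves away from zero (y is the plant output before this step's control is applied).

0 -2 -5.000 0.000
1 -2 4.250 -2.500
2 -2 -16.438 3.875
3 -2 30.391 -10.931
4 -2 -79.202 22.847
5 -2 172.034 -55.594
6 -2 -409.370 124.933
7 -2 930.896 -292.138

(exact arithmetic carried between steps; '≈' marks a value shown rounded to 6 d.p. or computed from one; I and e_prev carry over from the previous line; the table rounds u and y to 3 d.p., halves away from zero)
n=0: y=0, sp=-2, e=sp−y=-2; I=-2, D=e−e_prev=-2; u=0·(-2)+1/2·(-2)+2·(-2)=-5; next y=-7/10·0+1/2·(-5)=-2.5
n=1: y=-2.5, sp=-2, e=sp−y=0.5; I=-1.5, D=e−e_prev=2.5; u=0·0.5+1/2·(-1.5)+2·2.5=4.25; next y=-7/10·(-2.5)+1/2·4.25=3.875
n=2: y=3.875, sp=-2, e=sp−y=-5.875; I=-7.375, D=e−e_prev=-6.375; u=0·(-5.875)+1/2·(-7.375)+2·(-6.375)=-16.4375; next y=-7/10·3.875+1/2·(-16.4375)=-10.93125
n=3: y=-10.93125, sp=-2, e=sp−y=8.93125; I=1.55625, D=e−e_prev=14.80625; u=0·8.93125+1/2·1.55625+2·14.80625=30.390625; next y=-7/10·(-10.93125)+1/2·30.390625≈22.847188
n=4: y≈22.847188, sp=-2, e=sp−y≈-24.847188; I≈-23.290938, D=e−e_prev≈-33.778438; u=0·(-24.847188)+1/2·(-23.290938)+2·(-33.778438)≈-79.202344; next y=-7/10·22.847188+1/2·(-79.202344)≈-55.594203
n=5: y≈-55.594203, sp=-2, e=sp−y≈53.594203; I≈30.303266, D=e−e_prev≈78.441391; u=0·53.594203+1/2·30.303266+2·78.441391≈172.034414; next y=-7/10·(-55.594203)+1/2·172.034414≈124.933149
n=6: y≈124.933149, sp=-2, e=sp−y≈-126.933149; I≈-96.629884, D=e−e_prev≈-180.527352; u=0·(-126.933149)+1/2·(-96.629884)+2·(-180.527352)≈-409.369646; next y=-7/10·124.933149+1/2·(-409.369646)≈-292.138028
n=7: y≈-292.138028, sp=-2, e=sp−y≈290.138028; I≈193.508144, D=e−e_prev≈417.071177; u=0·290.138028+1/2·193.508144+2·417.071177≈930.896426; next y=-7/10·(-292.138028)+1/2·930.896426≈669.944832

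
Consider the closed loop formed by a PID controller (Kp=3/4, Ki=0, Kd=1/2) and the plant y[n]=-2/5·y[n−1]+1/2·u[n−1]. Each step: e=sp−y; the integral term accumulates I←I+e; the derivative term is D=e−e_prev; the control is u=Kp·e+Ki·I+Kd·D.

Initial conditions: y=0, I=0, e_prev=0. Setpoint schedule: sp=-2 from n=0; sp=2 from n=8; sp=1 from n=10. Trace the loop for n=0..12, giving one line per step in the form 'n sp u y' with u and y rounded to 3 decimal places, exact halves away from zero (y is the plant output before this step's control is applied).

(exact arithmetic carried between steps; '≈' marks a value shown rounded to 6 d.p. or computed from one; I and e_prev carry over from the previous line; the table rounds u and y to 3 d.p., halves away from zero)
n=0: y=0, sp=-2, e=sp−y=-2; I=-2, D=e−e_prev=-2; u=3/4·(-2)+0·(-2)+1/2·(-2)=-2.5; next y=-2/5·0+1/2·(-2.5)=-1.25
n=1: y=-1.25, sp=-2, e=sp−y=-0.75; I=-2.75, D=e−e_prev=1.25; u=3/4·(-0.75)+0·(-2.75)+1/2·1.25=0.0625; next y=-2/5·(-1.25)+1/2·0.0625=0.53125
n=2: y=0.53125, sp=-2, e=sp−y=-2.53125; I=-5.28125, D=e−e_prev=-1.78125; u=3/4·(-2.53125)+0·(-5.28125)+1/2·(-1.78125)≈-2.789063; next y=-2/5·0.53125+1/2·(-2.789063)≈-1.607031
n=3: y≈-1.607031, sp=-2, e=sp−y≈-0.392969; I≈-5.674219, D=e−e_prev≈2.138281; u=3/4·(-0.392969)+0·(-5.674219)+1/2·2.138281≈0.774414; next y=-2/5·(-1.607031)+1/2·0.774414≈1.030020
n=4: y≈1.030020, sp=-2, e=sp−y≈-3.030020; I≈-8.704238, D=e−e_prev≈-2.637051; u=3/4·(-3.030020)+0·(-8.704238)+1/2·(-2.637051)≈-3.591040; next y=-2/5·1.030020+1/2·(-3.591040)≈-2.207528
n=5: y≈-2.207528, sp=-2, e=sp−y≈0.207528; I≈-8.496710, D=e−e_prev≈3.237547; u=3/4·0.207528+0·(-8.496710)+1/2·3.237547≈1.774420; next y=-2/5·(-2.207528)+1/2·1.774420≈1.770221
n=6: y≈1.770221, sp=-2, e=sp−y≈-3.770221; I≈-12.266931, D=e−e_prev≈-3.977749; u=3/4·(-3.770221)+0·(-12.266931)+1/2·(-3.977749)≈-4.816540; next y=-2/5·1.770221+1/2·(-4.816540)≈-3.116358
n=7: y≈-3.116358, sp=-2, e=sp−y≈1.116358; I≈-11.150573, D=e−e_prev≈4.886579; u=3/4·1.116358+0·(-11.150573)+1/2·4.886579≈3.280558; next y=-2/5·(-3.116358)+1/2·3.280558≈2.886823
n=8: y≈2.886823, sp=2, e=sp−y≈-0.886823; I≈-12.037396, D=e−e_prev≈-2.003181; u=3/4·(-0.886823)+0·(-12.037396)+1/2·(-2.003181)≈-1.666707; next y=-2/5·2.886823+1/2·(-1.666707)≈-1.988083
n=9: y≈-1.988083, sp=2, e=sp−y≈3.988083; I≈-8.049313, D=e−e_prev≈4.874905; u=3/4·3.988083+0·(-8.049313)+1/2·4.874905≈5.428515; next y=-2/5·(-1.988083)+1/2·5.428515≈3.509490
n=10: y≈3.509490, sp=1, e=sp−y≈-2.509490; I≈-10.558803, D=e−e_prev≈-6.497573; u=3/4·(-2.509490)+0·(-10.558803)+1/2·(-6.497573)≈-5.130904; next y=-2/5·3.509490+1/2·(-5.130904)≈-3.969248
n=11: y≈-3.969248, sp=1, e=sp−y≈4.969248; I≈-5.589555, D=e−e_prev≈7.478739; u=3/4·4.969248+0·(-5.589555)+1/2·7.478739≈7.466306; next y=-2/5·(-3.969248)+1/2·7.466306≈5.320852
n=12: y≈5.320852, sp=1, e=sp−y≈-4.320852; I≈-9.910407, D=e−e_prev≈-9.290101; u=3/4·(-4.320852)+0·(-9.910407)+1/2·(-9.290101)≈-7.885689; next y=-2/5·5.320852+1/2·(-7.885689)≈-6.071186

0 -2 -2.500 0.000
1 -2 0.063 -1.250
2 -2 -2.789 0.531
3 -2 0.774 -1.607
4 -2 -3.591 1.030
5 -2 1.774 -2.208
6 -2 -4.817 1.770
7 -2 3.281 -3.116
8 2 -1.667 2.887
9 2 5.429 -1.988
10 1 -5.131 3.509
11 1 7.466 -3.969
12 1 -7.886 5.321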